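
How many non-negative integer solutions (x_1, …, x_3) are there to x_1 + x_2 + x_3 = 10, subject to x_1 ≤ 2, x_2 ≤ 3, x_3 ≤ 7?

By stars and bars, unrestricted non-negative solutions to x_1+…+x_3 = 10 number C(10+2,2) = 66.
Subtract solutions that violate a single cap (substitute x_i' = x_i − (cap_i+1)): x_1 ≥ 3 gives C(9,2) = 36; x_2 ≥ 4 gives C(8,2) = 28; x_3 ≥ 8 gives C(4,2) = 6. Together 70.
Add back pairs where two caps are both exceeded: 10 + 0 + 0 = 10.
By inclusion–exclusion the count is 66 − 70 + 10 = 6.

6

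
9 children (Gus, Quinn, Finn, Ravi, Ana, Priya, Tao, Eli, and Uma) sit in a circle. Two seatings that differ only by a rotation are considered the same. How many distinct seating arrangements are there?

40320

Seat Gus anywhere (absorbing the rotational symmetry), then permute the other 8: (8)! = 40320.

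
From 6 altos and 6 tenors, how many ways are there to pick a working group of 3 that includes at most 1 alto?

Split by how many altos are chosen (0 through 1).
Sum: C(6,0)·C(6,3) + C(6,1)·C(6,2) = 20 + 90 = 110.

110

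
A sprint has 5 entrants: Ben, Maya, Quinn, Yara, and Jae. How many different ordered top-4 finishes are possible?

There are 5 choices for 1st place, 4 for 2nd, and so on down to 2 for position 4.
That gives 5 × 4 × 3 × 2 = 120.

120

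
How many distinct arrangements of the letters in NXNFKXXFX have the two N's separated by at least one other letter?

There are 9!/(4!·2!·2!) = 3780 arrangements of NXNFKXXFX in total.
Arrangements with the N's together: treat NN as one letter, giving (8)!/(4!·2!) = 840.
Hence 3780 − 840 = 2940.

2940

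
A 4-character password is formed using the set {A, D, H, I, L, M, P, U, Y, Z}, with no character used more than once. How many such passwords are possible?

With no repetition, fill the 4 characters in order: 10 choices, then 9, down to 7.
10 × 9 × 8 × 7 = 5040.

5040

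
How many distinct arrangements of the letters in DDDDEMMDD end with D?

Fix D in the last position and arrange the remaining 8 letters.
Those 8 letters have D appearing 5 times and M appearing twice, giving (8)!/(5!·2!) = 168.

168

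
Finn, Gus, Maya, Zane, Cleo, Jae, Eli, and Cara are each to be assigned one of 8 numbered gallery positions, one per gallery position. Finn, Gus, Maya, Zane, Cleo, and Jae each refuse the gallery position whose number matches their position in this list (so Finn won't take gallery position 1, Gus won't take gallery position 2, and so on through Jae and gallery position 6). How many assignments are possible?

18806

Let Aᵢ (for 1 ≤ i ≤ 6) be the placements that put person i in their forbidden gallery position. Any j of these fix j positions, leaving (8−j)! ways to fill the rest, and there are C(6,j) ways to pick which j.
By inclusion–exclusion, the number of valid placements is Σ_{j=0}^{6} (−1)^j C(6,j)·(8−j)!.
Computing: 40320 − 30240 + 10800 − 2400 + 360 − 36 + 2 = 18806.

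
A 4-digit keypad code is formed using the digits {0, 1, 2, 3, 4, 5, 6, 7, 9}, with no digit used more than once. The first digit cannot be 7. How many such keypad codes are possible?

The first digit has 9−1 = 8 choices (anything except 7).
The remaining 3 digits are filled from the other 8 symbols without repetition: 8 × 7 × 6 = 336.
Total: 8 × 336 = 2688.

2688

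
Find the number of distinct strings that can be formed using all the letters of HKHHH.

HKHHH has 5 letters with H appearing 4 times.
Dividing 5! = 120 by 4! = 24 for the repeated letters gives 5.

5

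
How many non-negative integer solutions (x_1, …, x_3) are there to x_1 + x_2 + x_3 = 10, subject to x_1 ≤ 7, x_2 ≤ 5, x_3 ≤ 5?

By stars and bars, unrestricted non-negative solutions to x_1+…+x_3 = 10 number C(10+2,2) = 66.
Subtract solutions that violate a single cap (substitute x_i' = x_i − (cap_i+1)): x_1 ≥ 8 gives C(4,2) = 6; x_2 ≥ 6 gives C(6,2) = 15; x_3 ≥ 6 gives C(6,2) = 15. Together 36.
No two caps can be exceeded simultaneously, so the pair terms are all 0.
By inclusion–exclusion the count is 66 − 36 + 0 = 30.

30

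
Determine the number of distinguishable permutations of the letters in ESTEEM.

120

Letter multiplicities in ESTEEM: E×3, M×1, S×1, T×1.
The number of distinct arrangements is 6!/(3!) = 720/6 = 120.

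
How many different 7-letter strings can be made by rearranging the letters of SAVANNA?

SAVANNA has 7 letters with A appearing 3 times and N appearing twice.
The number of distinct arrangements is 7!/(3!·2!) = 5040/12 = 420.

420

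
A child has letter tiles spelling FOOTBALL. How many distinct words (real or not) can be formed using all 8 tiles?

Letter multiplicities in FOOTBALL: A×1, B×1, F×1, L×2, O×2, T×1.
The number of distinct arrangements is 8!/(2!·2!) = 40320/4 = 10080.

10080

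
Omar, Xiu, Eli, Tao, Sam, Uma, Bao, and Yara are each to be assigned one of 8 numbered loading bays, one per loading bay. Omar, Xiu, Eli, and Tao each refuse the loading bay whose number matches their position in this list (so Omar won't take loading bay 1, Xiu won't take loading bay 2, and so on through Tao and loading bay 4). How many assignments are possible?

Let Aᵢ (for 1 ≤ i ≤ 4) be the placements that put person i in their forbidden loading bay. Any j of these fix j positions, leaving (8−j)! ways to fill the rest, and there are C(4,j) ways to pick which j.
By inclusion–exclusion, the number of valid placements is Σ_{j=0}^{4} (−1)^j C(4,j)·(8−j)!.
Computing: 40320 − 20160 + 4320 − 480 + 24 = 24024.

24024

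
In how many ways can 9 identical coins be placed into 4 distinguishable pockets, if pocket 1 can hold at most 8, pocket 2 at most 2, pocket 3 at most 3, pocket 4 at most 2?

By stars and bars, unrestricted non-negative solutions to x_1+…+x_4 = 9 number C(9+3,3) = 220.
Subtract solutions that violate a single cap (substitute x_i' = x_i − (cap_i+1)): x_1 ≥ 9 gives C(3,3) = 1; x_2 ≥ 3 gives C(9,3) = 84; x_3 ≥ 4 gives C(8,3) = 56; x_4 ≥ 3 gives C(9,3) = 84. Together 225.
Add back pairs where two caps are both exceeded: 0 + 0 + 0 + 10 + 20 + 10 = 40.
By inclusion–exclusion the count is 220 − 225 + 40 = 35.

35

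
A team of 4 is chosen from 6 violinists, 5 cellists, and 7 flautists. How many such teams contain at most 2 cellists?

Split by how many cellists are chosen (0 through 2).
Sum: C(5,0)·C(13,4) + C(5,1)·C(13,3) + C(5,2)·C(13,2) = 715 + 1430 + 780 = 2925.

2925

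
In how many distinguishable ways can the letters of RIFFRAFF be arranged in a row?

840

Letter multiplicities in RIFFRAFF: A×1, F×4, I×1, R×2.
Dividing 8! = 40320 by 4!·2! = 48 for the repeated letters gives 840.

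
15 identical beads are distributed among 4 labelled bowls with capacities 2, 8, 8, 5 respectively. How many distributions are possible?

99

Ignoring the caps, the number of non-negative solutions to x_1+…+x_4 = 15 is C(18,3) = 816.
Subtract solutions that violate a single cap (substitute x_i' = x_i − (cap_i+1)): x_1 ≥ 3 gives C(15,3) = 455; x_2 ≥ 9 gives C(9,3) = 84; x_3 ≥ 9 gives C(9,3) = 84; x_4 ≥ 6 gives C(12,3) = 220. Together 843.
Add back pairs where two caps are both exceeded: 20 + 20 + 84 + 0 + 1 + 1 = 126.
By inclusion–exclusion the count is 816 − 843 + 126 = 99.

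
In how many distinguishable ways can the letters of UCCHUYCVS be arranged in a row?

30240

UCCHUYCVS has 9 letters with C appearing 3 times and U appearing twice.
Dividing 9! = 362880 by 3!·2! = 12 for the repeated letters gives 30240.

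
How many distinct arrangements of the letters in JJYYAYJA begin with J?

With the first slot taken by J, it remains to arrange the other 7 letters (JYYAYJA).
Those 7 letters have A appearing twice, J appearing twice, and Y appearing 3 times, giving (7)!/(3!·2!·2!) = 210.

210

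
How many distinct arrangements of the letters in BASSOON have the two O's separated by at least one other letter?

Total arrangements of BASSOON: 7!/(2!·2!) = 1260.
Arrangements with the O's together: treat OO as one letter, giving (6)!/(2!) = 360.
Hence 1260 − 360 = 900.

900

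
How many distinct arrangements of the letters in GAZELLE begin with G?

180

Fix G in the first position and arrange the remaining 6 letters.
Those 6 letters have E appearing twice and L appearing twice, giving (6)!/(2!·2!) = 180.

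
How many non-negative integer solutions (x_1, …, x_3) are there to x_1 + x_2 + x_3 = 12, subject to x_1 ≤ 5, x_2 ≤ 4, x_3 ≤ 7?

15

By stars and bars, unrestricted non-negative solutions to x_1+…+x_3 = 12 number C(12+2,2) = 91.
Subtract solutions that violate a single cap (substitute x_i' = x_i − (cap_i+1)): x_1 ≥ 6 gives C(8,2) = 28; x_2 ≥ 5 gives C(9,2) = 36; x_3 ≥ 8 gives C(6,2) = 15. Together 79.
Add back pairs where two caps are both exceeded: 3 + 0 + 0 = 3.
By inclusion–exclusion the count is 91 − 79 + 3 = 15.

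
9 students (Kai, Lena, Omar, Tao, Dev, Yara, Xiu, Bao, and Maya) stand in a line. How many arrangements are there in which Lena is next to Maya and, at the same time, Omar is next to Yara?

20160

Treat {Lena,Maya} as one block (2 orders) and {Omar,Yara} as another (2 orders).
That leaves 7 units to arrange: 2 × 2 × 7! = 4 × 5040 = 20160.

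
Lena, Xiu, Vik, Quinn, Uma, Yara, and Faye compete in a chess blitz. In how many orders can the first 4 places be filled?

840

There are 7 choices for 1st place, 6 for 2nd, and so on down to 4 for position 4.
That gives 7 × 6 × 5 × 4 = 840.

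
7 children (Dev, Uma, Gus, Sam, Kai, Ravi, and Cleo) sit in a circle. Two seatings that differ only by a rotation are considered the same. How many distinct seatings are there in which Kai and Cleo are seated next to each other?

240

Treat {Kai, Cleo} as one unit (2 internal orders) and seat the resulting 6 units around the table: (5)! circular arrangements.
So 2 × (5)! = 2 × 120 = 240.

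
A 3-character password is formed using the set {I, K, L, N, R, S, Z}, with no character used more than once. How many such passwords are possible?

210

Choose and order 3 of the 7 symbols: the first character has 7 options, the next 6, then 5.
7 × 6 × 5 = 210.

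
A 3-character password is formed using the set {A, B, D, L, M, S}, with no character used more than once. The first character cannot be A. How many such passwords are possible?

The first character has 6−1 = 5 choices (anything except A).
The remaining 2 characters are filled from the other 5 symbols without repetition: 5 × 4 = 20.
Total: 5 × 20 = 100.

100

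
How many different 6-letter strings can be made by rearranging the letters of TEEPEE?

TEEPEE has 6 letters with E appearing 4 times.
The number of distinct arrangements is 6!/(4!) = 720/24 = 30.

30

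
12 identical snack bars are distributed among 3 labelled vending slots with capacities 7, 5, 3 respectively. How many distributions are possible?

Ignoring the caps, the number of non-negative solutions to x_1+…+x_3 = 12 is C(14,2) = 91.
Subtract solutions that violate a single cap (substitute x_i' = x_i − (cap_i+1)): x_1 ≥ 8 gives C(6,2) = 15; x_2 ≥ 6 gives C(8,2) = 28; x_3 ≥ 4 gives C(10,2) = 45. Together 88.
Add back pairs where two caps are both exceeded: 0 + 1 + 6 = 7.
By inclusion–exclusion the count is 91 − 88 + 7 = 10.

10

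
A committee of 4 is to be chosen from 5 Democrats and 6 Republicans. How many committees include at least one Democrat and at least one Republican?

With no constraint there are C(11,4) = 330 possible selections.
Subtract selections that omit an entire group: no Democrats → C(6,4) = 15; no Republicans → C(5,4) = 5.
Both groups omitted at once is impossible, so 330 − 20 = 310.

310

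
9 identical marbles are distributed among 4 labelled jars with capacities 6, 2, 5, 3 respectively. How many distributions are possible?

Ignoring the caps, the number of non-negative solutions to x_1+…+x_4 = 9 is C(12,3) = 220.
Subtract solutions that violate a single cap (substitute x_i' = x_i − (cap_i+1)): x_1 ≥ 7 gives C(5,3) = 10; x_2 ≥ 3 gives C(9,3) = 84; x_3 ≥ 6 gives C(6,3) = 20; x_4 ≥ 4 gives C(8,3) = 56. Together 170.
Add back pairs where two caps are both exceeded: 0 + 0 + 0 + 1 + 10 + 0 = 11.
By inclusion–exclusion the count is 220 − 170 + 11 = 61.

61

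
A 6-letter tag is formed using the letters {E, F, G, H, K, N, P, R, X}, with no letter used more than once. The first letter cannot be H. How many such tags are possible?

The first letter has 9−1 = 8 choices (anything except H).
The remaining 5 letters are filled from the other 8 symbols without repetition: 8 × 7 × 6 × 5 × 4 = 6720.
Total: 8 × 6720 = 53760.

53760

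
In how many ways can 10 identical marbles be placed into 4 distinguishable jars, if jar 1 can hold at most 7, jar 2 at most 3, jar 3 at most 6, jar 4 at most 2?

73

By stars and bars, unrestricted non-negative solutions to x_1+…+x_4 = 10 number C(10+3,3) = 286.
Subtract solutions that violate a single cap (substitute x_i' = x_i − (cap_i+1)): x_1 ≥ 8 gives C(5,3) = 10; x_2 ≥ 4 gives C(9,3) = 84; x_3 ≥ 7 gives C(6,3) = 20; x_4 ≥ 3 gives C(10,3) = 120. Together 234.
Add back pairs where two caps are both exceeded: 0 + 0 + 0 + 0 + 20 + 1 = 21.
By inclusion–exclusion the count is 286 − 234 + 21 = 73.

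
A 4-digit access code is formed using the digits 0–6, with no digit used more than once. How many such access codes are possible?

840

Choose and order 4 of the 7 symbols: the first digit has 7 options, the next 6, then 5, 4.
7 × 6 × 5 × 4 = 840.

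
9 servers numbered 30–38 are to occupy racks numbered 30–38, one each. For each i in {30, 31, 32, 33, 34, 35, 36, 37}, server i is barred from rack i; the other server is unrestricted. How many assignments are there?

148329

Let Aᵢ (for 30 ≤ i ≤ 37) be the placements that put server i in its forbidden rack. Any j of these fix j positions, leaving (9−j)! ways to fill the rest, and there are C(8,j) ways to pick which j.
By inclusion–exclusion, the number of valid placements is Σ_{j=0}^{8} (−1)^j C(8,j)·(9−j)!.
Computing: 362880 − 322560 + 141120 − 40320 + 8400 − 1344 + 168 − 16 + 1 = 148329.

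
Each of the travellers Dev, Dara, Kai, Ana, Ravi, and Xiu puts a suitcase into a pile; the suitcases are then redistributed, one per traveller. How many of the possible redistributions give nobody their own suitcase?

Count assignments avoiding every fixed point. For any j of the 6 travellers fixed to their own suitcase, the other 6−j can be arranged in (6−j)! ways.
By inclusion–exclusion this is Σ_{j=0}^{6} (−1)^j C(6,j)·(6−j)!.
Computing: 720 − 720 + 360 − 120 + 30 − 6 + 1 = 265.

265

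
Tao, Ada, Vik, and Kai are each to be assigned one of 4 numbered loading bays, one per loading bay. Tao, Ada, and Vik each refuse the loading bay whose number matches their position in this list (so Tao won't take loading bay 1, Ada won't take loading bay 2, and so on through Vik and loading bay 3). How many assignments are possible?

Let Aᵢ (for i ∈ {1, 2, 3}) be the placements that put person i in their forbidden loading bay. Any j of these fix j positions, leaving (4−j)! ways to fill the rest, and there are C(3,j) ways to pick which j.
By inclusion–exclusion, the number of valid placements is Σ_{j=0}^{3} (−1)^j C(3,j)·(4−j)!.
Computing: 24 − 18 + 6 − 1 = 11.

11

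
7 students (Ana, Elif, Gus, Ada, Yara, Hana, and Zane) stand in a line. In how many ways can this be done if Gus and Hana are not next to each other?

Of the 7! = 5040 arrangements, those with Gus and Hana adjacent number 2 × 6! = 1440 (treat the pair as a block with 2 internal orders).
Complementary counting: 5040 − 1440 = 3600.

3600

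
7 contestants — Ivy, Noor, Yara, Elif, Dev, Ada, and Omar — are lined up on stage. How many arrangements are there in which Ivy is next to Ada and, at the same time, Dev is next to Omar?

Treat {Ivy,Ada} as one block (2 orders) and {Dev,Omar} as another (2 orders).
That leaves 5 units to arrange: 2 × 2 × 5! = 4 × 120 = 480.

480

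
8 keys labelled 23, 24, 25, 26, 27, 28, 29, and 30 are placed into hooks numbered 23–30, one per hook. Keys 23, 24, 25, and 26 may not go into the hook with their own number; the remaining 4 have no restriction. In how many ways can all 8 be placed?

Let Aᵢ (for 23 ≤ i ≤ 26) be the placements that put key i in its forbidden hook. Any j of these fix j positions, leaving (8−j)! ways to fill the rest, and there are C(4,j) ways to pick which j.
By inclusion–exclusion, the number of valid placements is Σ_{j=0}^{4} (−1)^j C(4,j)·(8−j)!.
Computing: 40320 − 20160 + 4320 − 480 + 24 = 24024.

24024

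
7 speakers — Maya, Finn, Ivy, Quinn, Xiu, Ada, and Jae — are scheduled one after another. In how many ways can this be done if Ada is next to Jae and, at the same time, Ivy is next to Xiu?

480

Treat {Ada,Jae} as one block (2 orders) and {Ivy,Xiu} as another (2 orders).
That leaves 5 units to arrange: 2 × 2 × 5! = 4 × 120 = 480.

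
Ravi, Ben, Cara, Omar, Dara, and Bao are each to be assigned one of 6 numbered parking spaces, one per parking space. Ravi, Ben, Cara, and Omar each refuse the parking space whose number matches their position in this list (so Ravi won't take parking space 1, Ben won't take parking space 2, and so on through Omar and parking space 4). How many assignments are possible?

Let Aᵢ (for 1 ≤ i ≤ 4) be the placements that put person i in their forbidden parking space. Any j of these fix j positions, leaving (6−j)! ways to fill the rest, and there are C(4,j) ways to pick which j.
By inclusion–exclusion, the number of valid placements is Σ_{j=0}^{4} (−1)^j C(4,j)·(6−j)!.
Computing: 720 − 480 + 144 − 24 + 2 = 362.

362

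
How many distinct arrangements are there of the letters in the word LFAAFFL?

210

LFAAFFL has 7 letters with A appearing twice, F appearing 3 times, and L appearing twice.
Dividing 7! = 5040 by 3!·2!·2! = 24 for the repeated letters gives 210.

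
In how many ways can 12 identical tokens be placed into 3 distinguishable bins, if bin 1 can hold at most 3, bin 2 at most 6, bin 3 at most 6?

Without the upper bounds there are C(14,2) = 91 ways to split 12 among 3 bins.
Subtract solutions that violate a single cap (substitute x_i' = x_i − (cap_i+1)): x_1 ≥ 4 gives C(10,2) = 45; x_2 ≥ 7 gives C(7,2) = 21; x_3 ≥ 7 gives C(7,2) = 21. Together 87.
Add back pairs where two caps are both exceeded: 3 + 3 + 0 = 6.
By inclusion–exclusion the count is 91 − 87 + 6 = 10.

10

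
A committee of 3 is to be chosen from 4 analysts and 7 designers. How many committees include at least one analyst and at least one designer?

126

With no constraint there are C(11,3) = 165 possible selections.
Selections missing a whole group: no analysts → C(7,3) = 35; no designers → C(4,3) = 4.
Both groups omitted at once is impossible, so 165 − 39 = 126.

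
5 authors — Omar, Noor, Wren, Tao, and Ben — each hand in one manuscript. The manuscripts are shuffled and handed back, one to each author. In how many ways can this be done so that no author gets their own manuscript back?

44

Let Aᵢ be the assignments in which author i gets their own manuscript. We want the size of the complement of A₁∪…∪A_5.
By inclusion–exclusion this is Σ_{j=0}^{5} (−1)^j C(5,j)·(5−j)!.
Computing: 120 − 120 + 60 − 20 + 5 − 1 = 44.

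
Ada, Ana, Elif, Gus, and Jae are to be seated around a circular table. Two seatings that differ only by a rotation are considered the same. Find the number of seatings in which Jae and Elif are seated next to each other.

12

Glue Jae and Elif into a block (2 internal orders). Seating 4 units around a circle gives (3)! arrangements.
So 2 × (3)! = 2 × 6 = 12.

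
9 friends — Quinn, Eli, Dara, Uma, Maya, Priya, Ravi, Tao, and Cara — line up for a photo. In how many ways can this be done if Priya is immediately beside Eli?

Glue Priya and Eli into one block (2 internal orders), leaving 8 units to arrange in a row.
So the count is 2·(8)! = 80640.

80640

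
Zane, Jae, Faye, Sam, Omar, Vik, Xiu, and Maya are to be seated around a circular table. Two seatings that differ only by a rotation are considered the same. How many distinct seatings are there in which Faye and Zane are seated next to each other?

Glue Faye and Zane into a block (2 internal orders). Seating 7 units around a circle gives (6)! arrangements.
So 2 × (6)! = 2 × 720 = 1440.

1440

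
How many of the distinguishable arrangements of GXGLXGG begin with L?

With the first slot taken by L, it remains to arrange the other 6 letters (GXGXGG).
Those 6 letters have G appearing 4 times and X appearing twice, giving (6)!/(4!·2!) = 15.

15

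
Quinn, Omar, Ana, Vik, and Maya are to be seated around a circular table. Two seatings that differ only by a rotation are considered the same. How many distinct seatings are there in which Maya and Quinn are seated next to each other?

12

Glue Maya and Quinn into a block (2 internal orders). Seating 4 units around a circle gives (3)! arrangements.
So 2 × (3)! = 2 × 6 = 12.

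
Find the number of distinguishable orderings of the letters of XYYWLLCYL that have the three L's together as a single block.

840

Treat the 3 copies of L as a single block. The multiset to arrange is then {LLL, C, W, X, Y, Y, Y}, 7 items in all.
That gives (7)!/(3!) = 840 arrangements.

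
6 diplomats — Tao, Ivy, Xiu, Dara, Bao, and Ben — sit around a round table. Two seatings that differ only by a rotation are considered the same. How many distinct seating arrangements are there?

120

Fix one person's seat to break rotational symmetry; the remaining 5 people can be arranged in (5)! = 120 ways.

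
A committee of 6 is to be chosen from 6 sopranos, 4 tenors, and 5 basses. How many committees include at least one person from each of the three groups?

4250

With no constraint there are C(15,6) = 5005 possible selections.
Selections missing a whole group: no sopranos → C(9,6) = 84; no tenors → C(11,6) = 462; no basses → C(10,6) = 210.
Add back selections omitting two groups (i.e. drawn from a single group): C(6,6) + C(4,6) + C(5,6) = 1.
By inclusion–exclusion: 5005 − 756 + 1 = 4250.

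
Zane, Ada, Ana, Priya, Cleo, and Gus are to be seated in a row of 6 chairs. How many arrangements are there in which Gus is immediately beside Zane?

240

Glue Gus and Zane into one block (2 internal orders), leaving 5 units to arrange in a row.
So the count is 2·(5)! = 240.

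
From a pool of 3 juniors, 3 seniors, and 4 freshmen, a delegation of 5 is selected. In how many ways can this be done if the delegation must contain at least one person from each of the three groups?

204

Unrestricted: C(10,5) = 252 ways to pick any 5 of the 10.
Selections missing a whole group: no juniors → C(7,5) = 21; no seniors → C(7,5) = 21; no freshmen → C(6,5) = 6.
Add back selections omitting two groups (i.e. drawn from a single group): C(3,5) + C(3,5) + C(4,5) = 0.
By inclusion–exclusion: 252 − 48 + 0 = 204.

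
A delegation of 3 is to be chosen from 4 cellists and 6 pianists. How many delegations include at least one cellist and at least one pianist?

With no constraint there are C(10,3) = 120 possible selections.
Selections missing a whole group: no cellists → C(6,3) = 20; no pianists → C(4,3) = 4.
Both groups omitted at once is impossible, so 120 − 24 = 96.

96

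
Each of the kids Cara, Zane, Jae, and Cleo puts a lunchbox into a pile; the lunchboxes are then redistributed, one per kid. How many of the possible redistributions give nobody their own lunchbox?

9

Count assignments avoiding every fixed point. For any j of the 4 kids fixed to their own lunchbox, the other 4−j can be arranged in (4−j)! ways.
By inclusion–exclusion this is Σ_{j=0}^{4} (−1)^j C(4,j)·(4−j)!.
Computing: 24 − 24 + 12 − 4 + 1 = 9.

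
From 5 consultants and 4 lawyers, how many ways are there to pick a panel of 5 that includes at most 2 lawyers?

Split by how many lawyers are chosen (0 through 2).
Sum: C(4,0)·C(5,5) + C(4,1)·C(5,4) + C(4,2)·C(5,3) = 1 + 20 + 60 = 81.

81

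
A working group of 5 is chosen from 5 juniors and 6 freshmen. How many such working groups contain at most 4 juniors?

Split by how many juniors are chosen (0 through 4).
Sum: C(5,0)·C(6,5) + C(5,1)·C(6,4) + C(5,2)·C(6,3) + C(5,3)·C(6,2) + C(5,4)·C(6,1) = 6 + 75 + 200 + 150 + 30 = 461.

461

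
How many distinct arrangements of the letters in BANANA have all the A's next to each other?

Treat the 3 copies of A as a single block. The multiset to arrange is then {AAA, B, N, N}, 4 items in all.
That gives (4)!/(2!) = 12 arrangements.

12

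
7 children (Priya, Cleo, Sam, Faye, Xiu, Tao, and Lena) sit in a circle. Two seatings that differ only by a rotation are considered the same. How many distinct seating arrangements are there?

Seat Priya anywhere (absorbing the rotational symmetry), then permute the other 6: (6)! = 720.

720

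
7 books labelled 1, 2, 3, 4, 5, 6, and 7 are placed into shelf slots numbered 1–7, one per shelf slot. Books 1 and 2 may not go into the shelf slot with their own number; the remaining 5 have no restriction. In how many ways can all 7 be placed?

Let Aᵢ (for i ∈ {1, 2}) be the placements that put book i in its forbidden shelf slot. Any j of these fix j positions, leaving (7−j)! ways to fill the rest, and there are C(2,j) ways to pick which j.
By inclusion–exclusion, the number of valid placements is Σ_{j=0}^{2} (−1)^j C(2,j)·(7−j)!.
Computing: 5040 − 1440 + 120 = 3720.

3720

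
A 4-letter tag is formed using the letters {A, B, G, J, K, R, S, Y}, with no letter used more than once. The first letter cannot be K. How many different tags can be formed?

The first letter has 8−1 = 7 choices (anything except K).
The remaining 3 letters are filled from the other 7 symbols without repetition: 7 × 6 × 5 = 210.
Total: 7 × 210 = 1470.

1470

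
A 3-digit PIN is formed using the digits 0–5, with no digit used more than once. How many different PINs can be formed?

Choose and order 3 of the 6 symbols: the first digit has 6 options, the next 5, then 4.
6 × 5 × 4 = 120.

120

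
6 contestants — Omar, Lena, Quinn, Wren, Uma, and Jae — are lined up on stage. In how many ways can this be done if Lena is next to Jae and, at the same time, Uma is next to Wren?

96

Treat {Lena,Jae} as one block (2 orders) and {Uma,Wren} as another (2 orders).
That leaves 4 units to arrange: 2 × 2 × 4! = 4 × 24 = 96.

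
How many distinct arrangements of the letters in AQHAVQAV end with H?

210

With the last slot taken by H, it remains to arrange the other 7 letters (AQAVQAV).
Those 7 letters have A appearing 3 times, Q appearing twice, and V appearing twice, giving (7)!/(3!·2!·2!) = 210.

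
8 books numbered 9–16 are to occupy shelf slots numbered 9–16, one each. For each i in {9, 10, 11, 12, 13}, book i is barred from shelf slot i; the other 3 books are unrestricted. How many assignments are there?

21234

Let Aᵢ (for 9 ≤ i ≤ 13) be the placements that put book i in its forbidden shelf slot. Any j of these fix j positions, leaving (8−j)! ways to fill the rest, and there are C(5,j) ways to pick which j.
By inclusion–exclusion, the number of valid placements is Σ_{j=0}^{5} (−1)^j C(5,j)·(8−j)!.
Computing: 40320 − 25200 + 7200 − 1200 + 120 − 6 = 21234.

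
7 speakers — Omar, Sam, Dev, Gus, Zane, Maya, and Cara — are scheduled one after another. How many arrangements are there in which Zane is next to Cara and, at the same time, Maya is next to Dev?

480

Treat {Zane,Cara} as one block (2 orders) and {Maya,Dev} as another (2 orders).
That leaves 5 units to arrange: 2 × 2 × 5! = 4 × 120 = 480.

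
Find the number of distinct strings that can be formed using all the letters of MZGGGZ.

60

The 6 letters of MZGGGZ have repeats: G appearing 3 times and Z appearing twice.
Dividing 6! = 720 by 3!·2! = 12 for the repeated letters gives 60.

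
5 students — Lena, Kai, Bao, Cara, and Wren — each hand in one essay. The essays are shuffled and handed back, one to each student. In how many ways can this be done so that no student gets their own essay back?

This is the derangement count D_5: permutations of 5 items with no fixed point.
By inclusion–exclusion this is Σ_{j=0}^{5} (−1)^j C(5,j)·(5−j)!.
Computing: 120 − 120 + 60 − 20 + 5 − 1 = 44.

44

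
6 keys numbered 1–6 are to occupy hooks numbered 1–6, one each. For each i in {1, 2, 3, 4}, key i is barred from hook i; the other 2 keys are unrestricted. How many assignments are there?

362

Let Aᵢ (for 1 ≤ i ≤ 4) be the placements that put key i in its forbidden hook. Any j of these fix j positions, leaving (6−j)! ways to fill the rest, and there are C(4,j) ways to pick which j.
By inclusion–exclusion, the number of valid placements is Σ_{j=0}^{4} (−1)^j C(4,j)·(6−j)!.
Computing: 720 − 480 + 144 − 24 + 2 = 362.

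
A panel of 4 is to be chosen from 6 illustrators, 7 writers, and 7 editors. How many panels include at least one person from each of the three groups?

2499

With no constraint there are C(20,4) = 4845 possible selections.
Selections missing a whole group: no illustrators → C(14,4) = 1001; no writers → C(13,4) = 715; no editors → C(13,4) = 715.
Add back selections omitting two groups (i.e. drawn from a single group): C(6,4) + C(7,4) + C(7,4) = 85.
By inclusion–exclusion: 4845 − 2431 + 85 = 2499.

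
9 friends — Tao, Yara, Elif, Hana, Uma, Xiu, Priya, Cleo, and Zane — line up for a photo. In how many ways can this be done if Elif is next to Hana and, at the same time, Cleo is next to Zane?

20160

Treat {Elif,Hana} as one block (2 orders) and {Cleo,Zane} as another (2 orders).
That leaves 7 units to arrange: 2 × 2 × 7! = 4 × 5040 = 20160.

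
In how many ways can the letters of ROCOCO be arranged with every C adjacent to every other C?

Treat the 2 copies of C as a single block. The multiset to arrange is then {CC, O, O, O, R}, 5 items in all.
That gives (5)!/(3!) = 20 arrangements.

20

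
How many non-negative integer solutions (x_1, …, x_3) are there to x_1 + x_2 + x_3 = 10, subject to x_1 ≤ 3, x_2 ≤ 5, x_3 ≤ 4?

6

Without the upper bounds there are C(12,2) = 66 ways to split 10 among 3 variables.
Subtract solutions that violate a single cap (substitute x_i' = x_i − (cap_i+1)): x_1 ≥ 4 gives C(8,2) = 28; x_2 ≥ 6 gives C(6,2) = 15; x_3 ≥ 5 gives C(7,2) = 21. Together 64.
Add back pairs where two caps are both exceeded: 1 + 3 + 0 = 4.
By inclusion–exclusion the count is 66 − 64 + 4 = 6.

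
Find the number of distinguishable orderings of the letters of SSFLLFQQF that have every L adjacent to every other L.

Treat the 2 copies of L as a single block. The multiset to arrange is then {LL, F, F, F, Q, Q, S, S}, 8 items in all.
That gives (8)!/(3!·2!·2!) = 1680 arrangements.

1680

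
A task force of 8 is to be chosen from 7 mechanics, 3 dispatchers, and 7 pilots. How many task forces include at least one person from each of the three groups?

21217

Unrestricted: C(17,8) = 24310 ways to pick any 8 of the 17.
Selections missing a whole group: no mechanics → C(10,8) = 45; no dispatchers → C(14,8) = 3003; no pilots → C(10,8) = 45.
Add back selections omitting two groups (i.e. drawn from a single group): C(7,8) + C(3,8) + C(7,8) = 0.
By inclusion–exclusion: 24310 − 3093 + 0 = 21217.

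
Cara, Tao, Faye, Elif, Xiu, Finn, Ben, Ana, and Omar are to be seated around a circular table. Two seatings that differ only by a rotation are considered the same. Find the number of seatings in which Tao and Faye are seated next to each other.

Glue Tao and Faye into a block (2 internal orders). Seating 8 units around a circle gives (7)! arrangements.
So 2 × (7)! = 2 × 5040 = 10080.

10080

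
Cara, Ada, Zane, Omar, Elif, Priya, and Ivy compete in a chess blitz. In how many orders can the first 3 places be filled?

There are 7 choices for 1st place, 6 for 2nd, and 5 for 3rd.
That gives 7 × 6 × 5 = 210.

210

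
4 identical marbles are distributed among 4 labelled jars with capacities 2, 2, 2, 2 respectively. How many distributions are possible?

19

Ignoring the caps, the number of non-negative solutions to x_1+…+x_4 = 4 is C(7,3) = 35.
Subtract solutions that violate a single cap (substitute x_i' = x_i − (cap_i+1)): x_1 ≥ 3 gives C(4,3) = 4; x_2 ≥ 3 gives C(4,3) = 4; x_3 ≥ 3 gives C(4,3) = 4; x_4 ≥ 3 gives C(4,3) = 4. Together 16.
No two caps can be exceeded simultaneously, so the pair terms are all 0.
By inclusion–exclusion the count is 35 − 16 + 0 = 19.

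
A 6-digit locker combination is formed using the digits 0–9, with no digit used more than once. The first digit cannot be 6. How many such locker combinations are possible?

The first digit has 10−1 = 9 choices (anything except 6).
The remaining 5 digits are filled from the other 9 symbols without repetition: 9 × 8 × 7 × 6 × 5 = 15120.
Total: 9 × 15120 = 136080.

136080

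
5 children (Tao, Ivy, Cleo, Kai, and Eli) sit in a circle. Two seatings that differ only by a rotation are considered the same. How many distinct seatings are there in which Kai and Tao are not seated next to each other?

Without the restriction there are (4)! = 24 seatings.
Seatings with Kai beside Tao: treat them as a block with 2 internal orders, giving 2 × (3)! = 12.
Subtracting, 24 − 12 = 12.

12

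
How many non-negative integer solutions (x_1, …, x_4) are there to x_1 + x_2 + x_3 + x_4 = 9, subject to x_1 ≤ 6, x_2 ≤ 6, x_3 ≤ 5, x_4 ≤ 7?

By stars and bars, unrestricted non-negative solutions to x_1+…+x_4 = 9 number C(9+3,3) = 220.
Subtract solutions that violate a single cap (substitute x_i' = x_i − (cap_i+1)): x_1 ≥ 7 gives C(5,3) = 10; x_2 ≥ 7 gives C(5,3) = 10; x_3 ≥ 6 gives C(6,3) = 20; x_4 ≥ 8 gives C(4,3) = 4. Together 44.
No two caps can be exceeded simultaneously, so the pair terms are all 0.
By inclusion–exclusion the count is 220 − 44 + 0 = 176.

176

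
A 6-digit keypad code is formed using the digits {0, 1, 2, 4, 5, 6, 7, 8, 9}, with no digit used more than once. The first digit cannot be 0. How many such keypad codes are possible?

53760

The first digit has 9−1 = 8 choices (anything except 0).
The remaining 5 digits are filled from the other 8 symbols without repetition: 8 × 7 × 6 × 5 × 4 = 6720.
Total: 8 × 6720 = 53760.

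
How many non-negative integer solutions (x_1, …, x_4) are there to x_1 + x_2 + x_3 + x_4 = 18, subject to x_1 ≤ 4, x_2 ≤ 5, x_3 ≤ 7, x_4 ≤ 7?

By stars and bars, unrestricted non-negative solutions to x_1+…+x_4 = 18 number C(18+3,3) = 1330.
Subtract solutions that violate a single cap (substitute x_i' = x_i − (cap_i+1)): x_1 ≥ 5 gives C(16,3) = 560; x_2 ≥ 6 gives C(15,3) = 455; x_3 ≥ 8 gives C(13,3) = 286; x_4 ≥ 8 gives C(13,3) = 286. Together 1587.
Add back pairs where two caps are both exceeded: 120 + 56 + 56 + 35 + 35 + 10 = 312.
By inclusion–exclusion the count is 1330 − 1587 + 312 = 55.

55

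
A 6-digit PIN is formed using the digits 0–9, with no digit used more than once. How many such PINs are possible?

151200

Choose and order 6 of the 10 symbols: the first digit has 10 options, the next 9, and so on down to 5.
That product is 10 × 9 × 8 × 7 × 6 × 5 = 151200.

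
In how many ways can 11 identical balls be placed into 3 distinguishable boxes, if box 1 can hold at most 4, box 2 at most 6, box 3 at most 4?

10

Without the upper bounds there are C(13,2) = 78 ways to split 11 among 3 boxes.
Subtract solutions that violate a single cap (substitute x_i' = x_i − (cap_i+1)): x_1 ≥ 5 gives C(8,2) = 28; x_2 ≥ 7 gives C(6,2) = 15; x_3 ≥ 5 gives C(8,2) = 28. Together 71.
Add back pairs where two caps are both exceeded: 0 + 3 + 0 = 3.
By inclusion–exclusion the count is 78 − 71 + 3 = 10.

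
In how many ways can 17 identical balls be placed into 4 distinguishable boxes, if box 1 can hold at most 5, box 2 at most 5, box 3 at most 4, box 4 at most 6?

20

Ignoring the caps, the number of non-negative solutions to x_1+…+x_4 = 17 is C(20,3) = 1140.
Subtract solutions that violate a single cap (substitute x_i' = x_i − (cap_i+1)): x_1 ≥ 6 gives C(14,3) = 364; x_2 ≥ 6 gives C(14,3) = 364; x_3 ≥ 5 gives C(15,3) = 455; x_4 ≥ 7 gives C(13,3) = 286. Together 1469.
Add back pairs where two caps are both exceeded: 56 + 84 + 35 + 84 + 35 + 56 = 350.
Subtract triples: 1 + 0 + 0 + 0 = 1.
By inclusion–exclusion the count is 1140 − 1469 + 350 − 1 = 20.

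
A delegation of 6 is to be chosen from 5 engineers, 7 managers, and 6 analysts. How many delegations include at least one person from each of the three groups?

15470

With no constraint there are C(18,6) = 18564 possible selections.
Selections missing a whole group: no engineers → C(13,6) = 1716; no managers → C(11,6) = 462; no analysts → C(12,6) = 924.
Add back selections omitting two groups (i.e. drawn from a single group): C(5,6) + C(7,6) + C(6,6) = 8.
By inclusion–exclusion: 18564 − 3102 + 8 = 15470.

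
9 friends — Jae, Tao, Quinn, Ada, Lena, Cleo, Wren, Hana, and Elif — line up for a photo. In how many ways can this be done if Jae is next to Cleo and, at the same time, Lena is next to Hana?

Treat {Jae,Cleo} as one block (2 orders) and {Lena,Hana} as another (2 orders).
That leaves 7 units to arrange: 2 × 2 × 7! = 4 × 5040 = 20160.

20160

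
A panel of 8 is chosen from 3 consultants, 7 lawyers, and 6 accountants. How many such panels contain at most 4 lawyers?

Split by how many lawyers are chosen (0 through 4).
Sum: C(7,0)·C(9,8) + C(7,1)·C(9,7) + C(7,2)·C(9,6) + C(7,3)·C(9,5) + C(7,4)·C(9,4) = 9 + 252 + 1764 + 4410 + 4410 = 10845.

10845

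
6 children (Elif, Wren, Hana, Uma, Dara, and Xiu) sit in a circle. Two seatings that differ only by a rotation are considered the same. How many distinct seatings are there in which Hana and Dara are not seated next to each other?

Without the restriction there are (5)! = 120 seatings.
Those with Hana next to Dara: fuse the pair into one unit and seat 5 units around a circle — 2·(4)! = 48.
Subtracting, 120 − 48 = 72.

72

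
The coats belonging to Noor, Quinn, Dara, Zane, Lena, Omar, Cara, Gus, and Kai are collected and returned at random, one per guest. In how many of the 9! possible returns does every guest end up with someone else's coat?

Let Aᵢ be the assignments in which guest i gets their own coat. We want the size of the complement of A₁∪…∪A_9.
By inclusion–exclusion this is Σ_{j=0}^{9} (−1)^j C(9,j)·(9−j)!.
Computing: 362880 − 362880 + 181440 − 60480 + 15120 − 3024 + 504 − 72 + 9 − 1 = 133496.

133496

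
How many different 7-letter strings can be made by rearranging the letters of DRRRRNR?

Letter multiplicities in DRRRRNR: D×1, N×1, R×5.
Dividing 7! = 5040 by 5! = 120 for the repeated letters gives 42.

42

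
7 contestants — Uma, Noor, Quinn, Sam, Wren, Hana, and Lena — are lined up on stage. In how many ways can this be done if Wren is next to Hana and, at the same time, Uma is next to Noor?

480

Treat {Wren,Hana} as one block (2 orders) and {Uma,Noor} as another (2 orders).
That leaves 5 units to arrange: 2 × 2 × 5! = 4 × 120 = 480.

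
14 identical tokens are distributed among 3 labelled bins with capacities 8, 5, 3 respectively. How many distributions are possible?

Ignoring the caps, the number of non-negative solutions to x_1+…+x_3 = 14 is C(16,2) = 120.
Subtract solutions that violate a single cap (substitute x_i' = x_i − (cap_i+1)): x_1 ≥ 9 gives C(7,2) = 21; x_2 ≥ 6 gives C(10,2) = 45; x_3 ≥ 4 gives C(12,2) = 66. Together 132.
Add back pairs where two caps are both exceeded: 0 + 3 + 15 = 18.
By inclusion–exclusion the count is 120 − 132 + 18 = 6.

6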